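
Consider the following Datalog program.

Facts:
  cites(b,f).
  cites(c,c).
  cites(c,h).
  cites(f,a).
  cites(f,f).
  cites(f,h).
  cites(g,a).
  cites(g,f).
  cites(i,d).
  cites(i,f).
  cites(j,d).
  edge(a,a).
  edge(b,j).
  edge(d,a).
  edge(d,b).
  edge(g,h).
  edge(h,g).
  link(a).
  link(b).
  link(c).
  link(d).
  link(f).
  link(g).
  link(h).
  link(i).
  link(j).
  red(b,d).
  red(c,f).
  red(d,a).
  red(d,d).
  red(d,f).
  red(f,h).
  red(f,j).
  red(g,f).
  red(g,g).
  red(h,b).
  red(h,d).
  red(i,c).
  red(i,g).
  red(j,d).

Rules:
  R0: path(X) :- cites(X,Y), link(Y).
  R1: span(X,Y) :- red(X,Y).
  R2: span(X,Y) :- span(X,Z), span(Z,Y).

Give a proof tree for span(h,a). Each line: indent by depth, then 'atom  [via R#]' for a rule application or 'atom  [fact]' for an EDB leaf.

round 1: derive span(b,d) via R1 from red(b,d)
round 1: derive span(c,f) via R1 from red(c,f)
round 1: derive span(d,a) via R1 from red(d,a)
round 1: derive span(d,d) via R1 from red(d,d)
round 1: derive span(d,f) via R1 from red(d,f)
round 1: derive span(f,h) via R1 from red(f,h)
round 1: derive span(f,j) via R1 from red(f,j)
round 1: derive span(g,f) via R1 from red(g,f)
round 1: derive span(g,g) via R1 from red(g,g)
round 1: derive span(h,b) via R1 from red(h,b)
round 1: derive span(h,d) via R1 from red(h,d)
round 1: derive span(i,c) via R1 from red(i,c)
round 1: derive span(i,g) via R1 from red(i,g)
round 1: derive span(j,d) via R1 from red(j,d)
round 2: derive span(b,a) via R2 from span(b,d), span(d,a)
round 2: derive span(b,f) via R2 from span(b,d), span(d,f)
round 2: derive span(c,h) via R2 from span(c,f), span(f,h)
round 2: derive span(c,j) via R2 from span(c,f), span(f,j)
round 2: derive span(d,h) via R2 from span(d,f), span(f,h)
round 2: derive span(d,j) via R2 from span(d,f), span(f,j)
round 2: derive span(f,b) via R2 from span(f,h), span(h,b)
round 2: derive span(f,d) via R2 from span(f,h), span(h,d)
round 2: derive span(g,h) via R2 from span(g,f), span(f,h)
round 2: derive span(g,j) via R2 from span(g,f), span(f,j)
round 2: derive span(h,a) via R2 from span(h,d), span(d,a)
round 2: derive span(h,f) via R2 from span(h,d), span(d,f)
round 2: derive span(i,f) via R2 from span(i,c), span(c,f)
round 2: derive span(j,a) via R2 from span(j,d), span(d,a)
round 2: derive span(j,f) via R2 from span(j,d), span(d,f)
round 3: derive span(b,b) via R2 from span(b,f), span(f,b)
round 3: derive span(b,h) via R2 from span(b,d), span(d,h)
round 3: derive span(b,j) via R2 from span(b,d), span(d,j)
round 3: derive span(c,a) via R2 from span(c,h), span(h,a)
round 3: derive span(c,b) via R2 from span(c,f), span(f,b)
round 3: derive span(c,d) via R2 from span(c,f), span(f,d)
round 3: derive span(d,b) via R2 from span(d,f), span(f,b)
round 3: derive span(f,a) via R2 from span(f,b), span(b,a)
round 3: derive span(f,f) via R2 from span(f,b), span(b,f)
round 3: derive span(g,a) via R2 from span(g,h), span(h,a)
round 3: derive span(g,b) via R2 from span(g,f), span(f,b)
round 3: derive span(g,d) via R2 from span(g,f), span(f,d)
round 3: derive span(h,h) via R2 from span(h,d), span(d,h)
round 3: derive span(h,j) via R2 from span(h,d), span(d,j)
round 3: derive span(i,b) via R2 from span(i,f), span(f,b)
round 3: derive span(i,d) via R2 from span(i,f), span(f,d)
round 3: derive span(i,h) via R2 from span(i,c), span(c,h)
round 3: derive span(i,j) via R2 from span(i,c), span(c,j)
round 3: derive span(j,b) via R2 from span(j,f), span(f,b)
round 3: derive span(j,h) via R2 from span(j,d), span(d,h)
round 3: derive span(j,j) via R2 from span(j,d), span(d,j)
round 4: derive span(i,a) via R2 from span(i,b), span(b,a)

span(h,a)  [via R2]
  span(h,d)  [via R1]
    red(h,d)  [fact]
  span(d,a)  [via R1]
    red(d,a)  [fact]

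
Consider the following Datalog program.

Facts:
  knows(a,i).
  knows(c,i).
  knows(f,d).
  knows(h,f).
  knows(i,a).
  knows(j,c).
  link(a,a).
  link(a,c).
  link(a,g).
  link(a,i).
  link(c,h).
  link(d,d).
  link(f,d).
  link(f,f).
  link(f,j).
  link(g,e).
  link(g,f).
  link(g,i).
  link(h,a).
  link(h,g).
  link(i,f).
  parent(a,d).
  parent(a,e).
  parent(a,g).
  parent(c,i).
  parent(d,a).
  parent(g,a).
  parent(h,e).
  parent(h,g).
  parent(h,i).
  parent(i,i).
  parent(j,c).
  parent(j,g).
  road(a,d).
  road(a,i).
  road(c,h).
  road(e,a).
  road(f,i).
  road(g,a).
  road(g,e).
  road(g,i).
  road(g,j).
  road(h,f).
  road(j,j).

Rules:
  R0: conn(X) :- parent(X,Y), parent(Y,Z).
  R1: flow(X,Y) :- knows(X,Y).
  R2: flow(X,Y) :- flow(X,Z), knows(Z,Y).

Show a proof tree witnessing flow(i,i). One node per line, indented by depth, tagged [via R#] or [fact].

flow(i,i)  [via R2]
  flow(i,a)  [via R1]
    knows(i,a)  [fact]
  knows(a,i)  [fact]

round 1: derive flow(a,i) via R1 from knows(a,i)
round 1: derive flow(c,i) via R1 from knows(c,i)
round 1: derive flow(f,d) via R1 from knows(f,d)
round 1: derive flow(h,f) via R1 from knows(h,f)
round 1: derive flow(i,a) via R1 from knows(i,a)
round 1: derive flow(j,c) via R1 from knows(j,c)
round 2: derive flow(a,a) via R2 from flow(a,i), knows(i,a)
round 2: derive flow(c,a) via R2 from flow(c,i), knows(i,a)
round 2: derive flow(h,d) via R2 from flow(h,f), knows(f,d)
round 2: derive flow(i,i) via R2 from flow(i,a), knows(a,i)
round 2: derive flow(j,i) via R2 from flow(j,c), knows(c,i)
round 3: derive flow(j,a) via R2 from flow(j,i), knows(i,a)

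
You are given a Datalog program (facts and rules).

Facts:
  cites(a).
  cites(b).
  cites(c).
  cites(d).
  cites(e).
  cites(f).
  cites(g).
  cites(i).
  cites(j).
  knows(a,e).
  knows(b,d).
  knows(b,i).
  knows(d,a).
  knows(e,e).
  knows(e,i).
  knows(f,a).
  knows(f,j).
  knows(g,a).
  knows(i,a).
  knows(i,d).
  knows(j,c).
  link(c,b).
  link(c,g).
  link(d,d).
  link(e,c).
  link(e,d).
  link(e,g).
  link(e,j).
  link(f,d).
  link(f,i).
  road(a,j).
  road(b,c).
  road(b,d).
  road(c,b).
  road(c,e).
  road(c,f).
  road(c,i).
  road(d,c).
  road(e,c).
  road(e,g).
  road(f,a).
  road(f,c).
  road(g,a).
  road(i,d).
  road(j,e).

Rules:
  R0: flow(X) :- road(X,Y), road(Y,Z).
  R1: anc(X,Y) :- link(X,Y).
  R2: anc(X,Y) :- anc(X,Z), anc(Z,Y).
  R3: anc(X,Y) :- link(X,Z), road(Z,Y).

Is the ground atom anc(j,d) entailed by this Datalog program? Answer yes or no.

round 1: derive anc(c,b) via R1 from link(c,b)
round 1: derive anc(c,g) via R1 from link(c,g)
round 1: derive anc(d,d) via R1 from link(d,d)
round 1: derive anc(e,c) via R1 from link(e,c)
round 1: derive anc(e,d) via R1 from link(e,d)
round 1: derive anc(e,g) via R1 from link(e,g)
round 1: derive anc(e,j) via R1 from link(e,j)
round 1: derive anc(f,d) via R1 from link(f,d)
round 1: derive anc(f,i) via R1 from link(f,i)
round 1: derive anc(c,a) via R3 from link(c,g), road(g,a)
round 1: derive anc(c,c) via R3 from link(c,b), road(b,c)
round 1: derive anc(c,d) via R3 from link(c,b), road(b,d)
round 1: derive anc(d,c) via R3 from link(d,d), road(d,c)
round 1: derive anc(e,a) via R3 from link(e,g), road(g,a)
round 1: derive anc(e,b) via R3 from link(e,c), road(c,b)
round 1: derive anc(e,e) via R3 from link(e,c), road(c,e)
round 1: derive anc(e,f) via R3 from link(e,c), road(c,f)
round 1: derive anc(e,i) via R3 from link(e,c), road(c,i)
round 1: derive anc(f,c) via R3 from link(f,d), road(d,c)
round 2: derive anc(d,a) via R2 from anc(d,c), anc(c,a)
round 2: derive anc(d,b) via R2 from anc(d,c), anc(c,b)
round 2: derive anc(d,g) via R2 from anc(d,c), anc(c,g)
round 2: derive anc(f,a) via R2 from anc(f,c), anc(c,a)
round 2: derive anc(f,b) via R2 from anc(f,c), anc(c,b)
round 2: derive anc(f,g) via R2 from anc(f,c), anc(c,g)

no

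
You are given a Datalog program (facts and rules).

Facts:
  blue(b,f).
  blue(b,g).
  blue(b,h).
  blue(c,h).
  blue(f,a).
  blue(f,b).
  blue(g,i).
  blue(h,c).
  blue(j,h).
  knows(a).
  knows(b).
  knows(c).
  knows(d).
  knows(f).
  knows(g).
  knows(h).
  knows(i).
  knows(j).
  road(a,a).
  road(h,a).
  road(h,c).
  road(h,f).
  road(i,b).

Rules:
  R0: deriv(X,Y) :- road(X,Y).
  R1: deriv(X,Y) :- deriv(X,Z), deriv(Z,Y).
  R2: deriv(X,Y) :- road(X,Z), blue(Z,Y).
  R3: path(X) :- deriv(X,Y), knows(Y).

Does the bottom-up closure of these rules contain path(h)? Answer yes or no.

yes

round 1: derive deriv(a,a) via R0 from road(a,a)
round 1: derive deriv(h,a) via R0 from road(h,a)
round 1: derive deriv(h,c) via R0 from road(h,c)
round 1: derive deriv(h,f) via R0 from road(h,f)
round 1: derive deriv(i,b) via R0 from road(i,b)
round 1: derive deriv(h,b) via R2 from road(h,f), blue(f,b)
round 1: derive deriv(h,h) via R2 from road(h,c), blue(c,h)
round 1: derive deriv(i,f) via R2 from road(i,b), blue(b,f)
round 1: derive deriv(i,g) via R2 from road(i,b), blue(b,g)
round 1: derive deriv(i,h) via R2 from road(i,b), blue(b,h)
round 2: derive deriv(i,a) via R1 from deriv(i,h), deriv(h,a)
round 2: derive deriv(i,c) via R1 from deriv(i,h), deriv(h,c)
round 2: derive path(a) via R3 from deriv(a,a), knows(a)
round 2: derive path(h) via R3 from deriv(h,a), knows(a)
round 2: derive path(i) via R3 from deriv(i,b), knows(b)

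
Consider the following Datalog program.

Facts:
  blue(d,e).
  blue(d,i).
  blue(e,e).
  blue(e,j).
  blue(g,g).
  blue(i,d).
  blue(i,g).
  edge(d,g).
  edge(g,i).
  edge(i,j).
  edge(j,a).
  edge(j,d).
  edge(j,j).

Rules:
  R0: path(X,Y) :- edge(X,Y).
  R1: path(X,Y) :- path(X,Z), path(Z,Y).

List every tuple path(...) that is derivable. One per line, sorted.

path(d,a)
path(d,d)
path(d,g)
path(d,i)
path(d,j)
path(g,a)
path(g,d)
path(g,g)
path(g,i)
path(g,j)
path(i,a)
path(i,d)
path(i,g)
path(i,i)
path(i,j)
path(j,a)
path(j,d)
path(j,g)
path(j,i)
path(j,j)

round 1: derive path(d,g) via R0 from edge(d,g)
round 1: derive path(g,i) via R0 from edge(g,i)
round 1: derive path(i,j) via R0 from edge(i,j)
round 1: derive path(j,a) via R0 from edge(j,a)
round 1: derive path(j,d) via R0 from edge(j,d)
round 1: derive path(j,j) via R0 from edge(j,j)
round 2: derive path(d,i) via R1 from path(d,g), path(g,i)
round 2: derive path(g,j) via R1 from path(g,i), path(i,j)
round 2: derive path(i,a) via R1 from path(i,j), path(j,a)
round 2: derive path(i,d) via R1 from path(i,j), path(j,d)
round 2: derive path(j,g) via R1 from path(j,d), path(d,g)
round 3: derive path(d,a) via R1 from path(d,i), path(i,a)
round 3: derive path(d,d) via R1 from path(d,i), path(i,d)
round 3: derive path(d,j) via R1 from path(d,g), path(g,j)
round 3: derive path(g,a) via R1 from path(g,i), path(i,a)
round 3: derive path(g,d) via R1 from path(g,i), path(i,d)
round 3: derive path(g,g) via R1 from path(g,j), path(j,g)
round 3: derive path(i,g) via R1 from path(i,d), path(d,g)
round 3: derive path(i,i) via R1 from path(i,d), path(d,i)
round 3: derive path(j,i) via R1 from path(j,d), path(d,i)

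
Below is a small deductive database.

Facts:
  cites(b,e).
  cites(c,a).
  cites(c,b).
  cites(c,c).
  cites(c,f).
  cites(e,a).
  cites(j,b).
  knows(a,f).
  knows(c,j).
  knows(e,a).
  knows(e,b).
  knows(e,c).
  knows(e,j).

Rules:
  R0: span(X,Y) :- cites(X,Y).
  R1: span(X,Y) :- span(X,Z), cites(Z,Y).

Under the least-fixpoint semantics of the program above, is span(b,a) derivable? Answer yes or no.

round 1: derive span(b,e) via R0 from cites(b,e)
round 1: derive span(c,a) via R0 from cites(c,a)
round 1: derive span(c,b) via R0 from cites(c,b)
round 1: derive span(c,c) via R0 from cites(c,c)
round 1: derive span(c,f) via R0 from cites(c,f)
round 1: derive span(e,a) via R0 from cites(e,a)
round 1: derive span(j,b) via R0 from cites(j,b)
round 2: derive span(b,a) via R1 from span(b,e), cites(e,a)
round 2: derive span(c,e) via R1 from span(c,b), cites(b,e)
round 2: derive span(j,e) via R1 from span(j,b), cites(b,e)
round 3: derive span(j,a) via R1 from span(j,e), cites(e,a)

yes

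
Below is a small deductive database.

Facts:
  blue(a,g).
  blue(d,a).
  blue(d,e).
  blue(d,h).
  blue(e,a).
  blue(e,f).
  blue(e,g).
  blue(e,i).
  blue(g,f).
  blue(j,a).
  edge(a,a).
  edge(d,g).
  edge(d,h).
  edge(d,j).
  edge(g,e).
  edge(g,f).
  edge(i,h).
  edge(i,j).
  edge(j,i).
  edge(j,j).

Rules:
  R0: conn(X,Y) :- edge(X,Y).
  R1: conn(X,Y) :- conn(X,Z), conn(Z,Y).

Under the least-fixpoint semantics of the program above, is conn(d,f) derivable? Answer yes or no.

round 1: derive conn(a,a) via R0 from edge(a,a)
round 1: derive conn(d,g) via R0 from edge(d,g)
round 1: derive conn(d,h) via R0 from edge(d,h)
round 1: derive conn(d,j) via R0 from edge(d,j)
round 1: derive conn(g,e) via R0 from edge(g,e)
round 1: derive conn(g,f) via R0 from edge(g,f)
round 1: derive conn(i,h) via R0 from edge(i,h)
round 1: derive conn(i,j) via R0 from edge(i,j)
round 1: derive conn(j,i) via R0 from edge(j,i)
round 1: derive conn(j,j) via R0 from edge(j,j)
round 2: derive conn(d,e) via R1 from conn(d,g), conn(g,e)
round 2: derive conn(d,f) via R1 from conn(d,g), conn(g,f)
round 2: derive conn(d,i) via R1 from conn(d,j), conn(j,i)
round 2: derive conn(i,i) via R1 from conn(i,j), conn(j,i)
round 2: derive conn(j,h) via R1 from conn(j,i), conn(i,h)

yes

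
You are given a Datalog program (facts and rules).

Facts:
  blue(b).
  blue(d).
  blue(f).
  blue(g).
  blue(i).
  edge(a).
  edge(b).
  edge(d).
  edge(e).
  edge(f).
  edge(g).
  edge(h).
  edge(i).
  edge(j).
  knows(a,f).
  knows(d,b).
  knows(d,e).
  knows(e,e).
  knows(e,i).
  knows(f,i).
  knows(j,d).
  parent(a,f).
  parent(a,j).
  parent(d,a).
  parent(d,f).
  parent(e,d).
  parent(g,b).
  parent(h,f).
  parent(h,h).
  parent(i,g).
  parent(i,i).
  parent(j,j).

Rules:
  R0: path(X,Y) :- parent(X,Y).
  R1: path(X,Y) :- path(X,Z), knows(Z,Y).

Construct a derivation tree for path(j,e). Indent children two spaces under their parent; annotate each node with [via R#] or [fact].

round 1: derive path(a,f) via R0 from parent(a,f)
round 1: derive path(a,j) via R0 from parent(a,j)
round 1: derive path(d,a) via R0 from parent(d,a)
round 1: derive path(d,f) via R0 from parent(d,f)
round 1: derive path(e,d) via R0 from parent(e,d)
round 1: derive path(g,b) via R0 from parent(g,b)
round 1: derive path(h,f) via R0 from parent(h,f)
round 1: derive path(h,h) via R0 from parent(h,h)
round 1: derive path(i,g) via R0 from parent(i,g)
round 1: derive path(i,i) via R0 from parent(i,i)
round 1: derive path(j,j) via R0 from parent(j,j)
round 2: derive path(a,d) via R1 from path(a,j), knows(j,d)
round 2: derive path(a,i) via R1 from path(a,f), knows(f,i)
round 2: derive path(d,i) via R1 from path(d,f), knows(f,i)
round 2: derive path(e,b) via R1 from path(e,d), knows(d,b)
round 2: derive path(e,e) via R1 from path(e,d), knows(d,e)
round 2: derive path(h,i) via R1 from path(h,f), knows(f,i)
round 2: derive path(j,d) via R1 from path(j,j), knows(j,d)
round 3: derive path(a,b) via R1 from path(a,d), knows(d,b)
round 3: derive path(a,e) via R1 from path(a,d), knows(d,e)
round 3: derive path(e,i) via R1 from path(e,e), knows(e,i)
round 3: derive path(j,b) via R1 from path(j,d), knows(d,b)
round 3: derive path(j,e) via R1 from path(j,d), knows(d,e)
round 4: derive path(j,i) via R1 from path(j,e), knows(e,i)

path(j,e)  [via R1]
  path(j,d)  [via R1]
    path(j,j)  [via R0]
      parent(j,j)  [fact]
    knows(j,d)  [fact]
  knows(d,e)  [fact]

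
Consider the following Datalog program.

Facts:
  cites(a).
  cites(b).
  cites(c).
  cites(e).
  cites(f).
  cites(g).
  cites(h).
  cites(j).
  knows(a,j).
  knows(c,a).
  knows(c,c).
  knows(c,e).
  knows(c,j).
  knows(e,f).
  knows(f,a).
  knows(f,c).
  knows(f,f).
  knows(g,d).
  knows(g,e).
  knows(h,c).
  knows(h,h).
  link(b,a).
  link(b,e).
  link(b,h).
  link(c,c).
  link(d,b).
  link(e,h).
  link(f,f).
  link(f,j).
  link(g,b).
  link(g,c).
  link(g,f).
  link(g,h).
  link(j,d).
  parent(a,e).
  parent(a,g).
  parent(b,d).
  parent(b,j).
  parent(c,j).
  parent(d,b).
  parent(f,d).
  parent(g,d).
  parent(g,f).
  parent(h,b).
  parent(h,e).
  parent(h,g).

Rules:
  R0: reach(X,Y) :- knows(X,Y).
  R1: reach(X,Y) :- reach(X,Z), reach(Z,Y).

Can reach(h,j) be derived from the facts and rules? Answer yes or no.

yes

round 1: derive reach(a,j) via R0 from knows(a,j)
round 1: derive reach(c,a) via R0 from knows(c,a)
round 1: derive reach(c,c) via R0 from knows(c,c)
round 1: derive reach(c,e) via R0 from knows(c,e)
round 1: derive reach(c,j) via R0 from knows(c,j)
round 1: derive reach(e,f) via R0 from knows(e,f)
round 1: derive reach(f,a) via R0 from knows(f,a)
round 1: derive reach(f,c) via R0 from knows(f,c)
round 1: derive reach(f,f) via R0 from knows(f,f)
round 1: derive reach(g,d) via R0 from knows(g,d)
round 1: derive reach(g,e) via R0 from knows(g,e)
round 1: derive reach(h,c) via R0 from knows(h,c)
round 1: derive reach(h,h) via R0 from knows(h,h)
round 2: derive reach(c,f) via R1 from reach(c,e), reach(e,f)
round 2: derive reach(e,a) via R1 from reach(e,f), reach(f,a)
round 2: derive reach(e,c) via R1 from reach(e,f), reach(f,c)
round 2: derive reach(f,e) via R1 from reach(f,c), reach(c,e)
round 2: derive reach(f,j) via R1 from reach(f,a), reach(a,j)
round 2: derive reach(g,f) via R1 from reach(g,e), reach(e,f)
round 2: derive reach(h,a) via R1 from reach(h,c), reach(c,a)
round 2: derive reach(h,e) via R1 from reach(h,c), reach(c,e)
round 2: derive reach(h,j) via R1 from reach(h,c), reach(c,j)
round 3: derive reach(e,e) via R1 from reach(e,c), reach(c,e)
round 3: derive reach(e,j) via R1 from reach(e,a), reach(a,j)
round 3: derive reach(g,a) via R1 from reach(g,e), reach(e,a)
round 3: derive reach(g,c) via R1 from reach(g,e), reach(e,c)
round 3: derive reach(g,j) via R1 from reach(g,f), reach(f,j)
round 3: derive reach(h,f) via R1 from reach(h,c), reach(c,f)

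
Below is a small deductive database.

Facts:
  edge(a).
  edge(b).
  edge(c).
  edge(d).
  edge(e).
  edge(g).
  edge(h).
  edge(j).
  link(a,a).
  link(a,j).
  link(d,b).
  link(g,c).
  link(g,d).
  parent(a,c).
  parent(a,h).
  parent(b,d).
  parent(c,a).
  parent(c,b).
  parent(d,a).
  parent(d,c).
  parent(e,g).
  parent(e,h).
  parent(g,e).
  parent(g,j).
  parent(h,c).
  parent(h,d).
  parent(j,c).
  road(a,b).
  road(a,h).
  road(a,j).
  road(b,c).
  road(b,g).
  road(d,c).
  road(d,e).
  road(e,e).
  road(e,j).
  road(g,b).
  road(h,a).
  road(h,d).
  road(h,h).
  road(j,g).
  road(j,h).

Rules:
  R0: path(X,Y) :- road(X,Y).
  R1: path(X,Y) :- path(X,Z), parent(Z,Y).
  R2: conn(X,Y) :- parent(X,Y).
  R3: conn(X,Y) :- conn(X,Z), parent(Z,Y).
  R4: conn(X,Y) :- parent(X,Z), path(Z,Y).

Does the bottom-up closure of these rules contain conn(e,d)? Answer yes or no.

yes

round 1: derive path(a,b) via R0 from road(a,b)
round 1: derive path(a,h) via R0 from road(a,h)
round 1: derive path(a,j) via R0 from road(a,j)
round 1: derive path(b,c) via R0 from road(b,c)
round 1: derive path(b,g) via R0 from road(b,g)
round 1: derive path(d,c) via R0 from road(d,c)
round 1: derive path(d,e) via R0 from road(d,e)
round 1: derive path(e,e) via R0 from road(e,e)
round 1: derive path(e,j) via R0 from road(e,j)
round 1: derive path(g,b) via R0 from road(g,b)
round 1: derive path(h,a) via R0 from road(h,a)
round 1: derive path(h,d) via R0 from road(h,d)
round 1: derive path(h,h) via R0 from road(h,h)
round 1: derive path(j,g) via R0 from road(j,g)
round 1: derive path(j,h) via R0 from road(j,h)
round 1: derive conn(a,c) via R2 from parent(a,c)
round 1: derive conn(a,h) via R2 from parent(a,h)
round 1: derive conn(b,d) via R2 from parent(b,d)
round 1: derive conn(c,a) via R2 from parent(c,a)
round 1: derive conn(c,b) via R2 from parent(c,b)
round 1: derive conn(d,a) via R2 from parent(d,a)
round 1: derive conn(d,c) via R2 from parent(d,c)
round 1: derive conn(e,g) via R2 from parent(e,g)
round 1: derive conn(e,h) via R2 from parent(e,h)
round 1: derive conn(g,e) via R2 from parent(g,e)
round 1: derive conn(g,j) via R2 from parent(g,j)
round 1: derive conn(h,c) via R2 from parent(h,c)
round 1: derive conn(h,d) via R2 from parent(h,d)
round 1: derive conn(j,c) via R2 from parent(j,c)
round 2: derive path(a,c) via R1 from path(a,h), parent(h,c)
round 2: derive path(a,d) via R1 from path(a,b), parent(b,d)
round 2: derive path(b,a) via R1 from path(b,c), parent(c,a)
round 2: derive path(b,b) via R1 from path(b,c), parent(c,b)
round 2: derive path(b,e) via R1 from path(b,g), parent(g,e)
round 2: derive path(b,j) via R1 from path(b,g), parent(g,j)
round 2: derive path(d,a) via R1 from path(d,c), parent(c,a)
round 2: derive path(d,b) via R1 from path(d,c), parent(c,b)
round 2: derive path(d,g) via R1 from path(d,e), parent(e,g)
round 2: derive path(d,h) via R1 from path(d,e), parent(e,h)
round 2: derive path(e,c) via R1 from path(e,j), parent(j,c)
round 2: derive path(e,g) via R1 from path(e,e), parent(e,g)
round 2: derive path(e,h) via R1 from path(e,e), parent(e,h)
round 2: derive path(g,d) via R1 from path(g,b), parent(b,d)
round 2: derive path(h,c) via R1 from path(h,a), parent(a,c)
round 2: derive path(j,c) via R1 from path(j,h), parent(h,c)
round 2: derive path(j,d) via R1 from path(j,h), parent(h,d)
round 2: derive path(j,e) via R1 from path(j,g), parent(g,e)
round 2: derive path(j,j) via R1 from path(j,g), parent(g,j)
round 2: derive conn(a,a) via R3 from conn(a,c), parent(c,a)
round 2: derive conn(a,b) via R3 from conn(a,c), parent(c,b)
round 2: derive conn(a,d) via R3 from conn(a,h), parent(h,d)
round 2: derive conn(b,a) via R3 from conn(b,d), parent(d,a)
round 2: derive conn(b,c) via R3 from conn(b,d), parent(d,c)
round 2: derive conn(c,c) via R3 from conn(c,a), parent(a,c)
round 2: derive conn(c,d) via R3 from conn(c,b), parent(b,d)
round 2: derive conn(c,h) via R3 from conn(c,a), parent(a,h)
round 2: derive conn(d,b) via R3 from conn(d,c), parent(c,b)
round 2: derive conn(d,h) via R3 from conn(d,a), parent(a,h)
round 2: derive conn(e,c) via R3 from conn(e,h), parent(h,c)
round 2: derive conn(e,d) via R3 from conn(e,h), parent(h,d)
round 2: derive conn(e,e) via R3 from conn(e,g), parent(g,e)
round 2: derive conn(e,j) via R3 from conn(e,g), parent(g,j)
round 2: derive conn(g,c) via R3 from conn(g,j), parent(j,c)
round 2: derive conn(g,g) via R3 from conn(g,e), parent(e,g)
round 2: derive conn(g,h) via R3 from conn(g,e), parent(e,h)
round 2: derive conn(h,a) via R3 from conn(h,c), parent(c,a)
round 2: derive conn(h,b) via R3 from conn(h,c), parent(c,b)
round 2: derive conn(j,a) via R3 from conn(j,c), parent(c,a)
round 2: derive conn(j,b) via R3 from conn(j,c), parent(c,b)
round 2: derive conn(b,e) via R4 from parent(b,d), path(d,e)
round 2: derive conn(c,g) via R4 from parent(c,b), path(b,g)
round 2: derive conn(c,j) via R4 from parent(c,a), path(a,j)
round 2: derive conn(d,j) via R4 from parent(d,a), path(a,j)
round 2: derive conn(e,a) via R4 from parent(e,h), path(h,a)
round 2: derive conn(e,b) via R4 from parent(e,g), path(g,b)
round 2: derive conn(h,e) via R4 from parent(h,d), path(d,e)
round 3: derive path(a,a) via R1 from path(a,c), parent(c,a)
round 3: derive path(b,d) via R1 from path(b,b), parent(b,d)
round 3: derive path(b,h) via R1 from path(b,a), parent(a,h)
round 3: derive path(d,d) via R1 from path(d,b), parent(b,d)
round 3: derive path(d,j) via R1 from path(d,g), parent(g,j)
round 3: derive path(e,a) via R1 from path(e,c), parent(c,a)
round 3: derive path(e,b) via R1 from path(e,c), parent(c,b)
round 3: derive path(e,d) via R1 from path(e,h), parent(h,d)
round 3: derive path(g,a) via R1 from path(g,d), parent(d,a)
round 3: derive path(g,c) via R1 from path(g,d), parent(d,c)
round 3: derive path(h,b) via R1 from path(h,c), parent(c,b)
round 3: derive path(j,a) via R1 from path(j,c), parent(c,a)
round 3: derive path(j,b) via R1 from path(j,c), parent(c,b)
round 3: derive conn(b,b) via R3 from conn(b,c), parent(c,b)
round 3: derive conn(b,g) via R3 from conn(b,e), parent(e,g)
round 3: derive conn(b,h) via R3 from conn(b,a), parent(a,h)
round 3: derive conn(c,e) via R3 from conn(c,g), parent(g,e)
round 3: derive conn(d,d) via R3 from conn(d,b), parent(b,d)
round 3: derive conn(g,a) via R3 from conn(g,c), parent(c,a)
round 3: derive conn(g,b) via R3 from conn(g,c), parent(c,b)
round 3: derive conn(g,d) via R3 from conn(g,h), parent(h,d)
round 3: derive conn(h,g) via R3 from conn(h,e), parent(e,g)
round 3: derive conn(h,h) via R3 from conn(h,a), parent(a,h)
round 3: derive conn(j,d) via R3 from conn(j,b), parent(b,d)
round 3: derive conn(j,h) via R3 from conn(j,a), parent(a,h)
round 4: derive path(g,h) via R1 from path(g,a), parent(a,h)
round 4: derive conn(b,j) via R3 from conn(b,g), parent(g,j)
round 4: derive conn(h,j) via R3 from conn(h,g), parent(g,j)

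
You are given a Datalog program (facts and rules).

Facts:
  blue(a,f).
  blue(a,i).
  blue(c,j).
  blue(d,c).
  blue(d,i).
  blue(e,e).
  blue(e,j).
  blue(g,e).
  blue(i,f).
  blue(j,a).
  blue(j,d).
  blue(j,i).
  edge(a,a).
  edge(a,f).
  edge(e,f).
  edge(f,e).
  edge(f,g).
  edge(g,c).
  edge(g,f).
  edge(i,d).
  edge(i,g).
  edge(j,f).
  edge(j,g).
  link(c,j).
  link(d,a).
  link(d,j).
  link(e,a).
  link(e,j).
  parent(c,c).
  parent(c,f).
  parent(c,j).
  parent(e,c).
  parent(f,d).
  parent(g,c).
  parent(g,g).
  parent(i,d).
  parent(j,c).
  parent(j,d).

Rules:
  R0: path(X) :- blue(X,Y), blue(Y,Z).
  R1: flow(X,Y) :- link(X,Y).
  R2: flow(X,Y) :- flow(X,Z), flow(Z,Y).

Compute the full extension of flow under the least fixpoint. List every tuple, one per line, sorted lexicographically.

flow(c,j)
flow(d,a)
flow(d,j)
flow(e,a)
flow(e,j)

round 1: derive flow(c,j) via R1 from link(c,j)
round 1: derive flow(d,a) via R1 from link(d,a)
round 1: derive flow(d,j) via R1 from link(d,j)
round 1: derive flow(e,a) via R1 from link(e,a)
round 1: derive flow(e,j) via R1 from link(e,j)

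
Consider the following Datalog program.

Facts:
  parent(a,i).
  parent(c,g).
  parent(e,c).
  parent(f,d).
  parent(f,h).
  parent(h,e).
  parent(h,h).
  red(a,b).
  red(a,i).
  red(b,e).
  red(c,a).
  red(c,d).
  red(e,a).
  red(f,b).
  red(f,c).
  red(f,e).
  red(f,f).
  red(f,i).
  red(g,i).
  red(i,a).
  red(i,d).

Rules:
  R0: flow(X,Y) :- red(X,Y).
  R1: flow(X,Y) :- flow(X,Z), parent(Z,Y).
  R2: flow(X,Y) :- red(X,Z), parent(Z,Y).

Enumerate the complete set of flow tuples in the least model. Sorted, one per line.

flow(a,b)
flow(a,i)
flow(b,c)
flow(b,e)
flow(b,g)
flow(c,a)
flow(c,d)
flow(c,i)
flow(e,a)
flow(e,i)
flow(f,b)
flow(f,c)
flow(f,d)
flow(f,e)
flow(f,f)
flow(f,g)
flow(f,h)
flow(f,i)
flow(g,i)
flow(i,a)
flow(i,d)
flow(i,i)

round 1: derive flow(a,b) via R0 from red(a,b)
round 1: derive flow(a,i) via R0 from red(a,i)
round 1: derive flow(b,e) via R0 from red(b,e)
round 1: derive flow(c,a) via R0 from red(c,a)
round 1: derive flow(c,d) via R0 from red(c,d)
round 1: derive flow(e,a) via R0 from red(e,a)
round 1: derive flow(f,b) via R0 from red(f,b)
round 1: derive flow(f,c) via R0 from red(f,c)
round 1: derive flow(f,e) via R0 from red(f,e)
round 1: derive flow(f,f) via R0 from red(f,f)
round 1: derive flow(f,i) via R0 from red(f,i)
round 1: derive flow(g,i) via R0 from red(g,i)
round 1: derive flow(i,a) via R0 from red(i,a)
round 1: derive flow(i,d) via R0 from red(i,d)
round 1: derive flow(b,c) via R2 from red(b,e), parent(e,c)
round 1: derive flow(c,i) via R2 from red(c,a), parent(a,i)
round 1: derive flow(e,i) via R2 from red(e,a), parent(a,i)
round 1: derive flow(f,d) via R2 from red(f,f), parent(f,d)
round 1: derive flow(f,g) via R2 from red(f,c), parent(c,g)
round 1: derive flow(f,h) via R2 from red(f,f), parent(f,h)
round 1: derive flow(i,i) via R2 from red(i,a), parent(a,i)
round 2: derive flow(b,g) via R1 from flow(b,c), parent(c,g)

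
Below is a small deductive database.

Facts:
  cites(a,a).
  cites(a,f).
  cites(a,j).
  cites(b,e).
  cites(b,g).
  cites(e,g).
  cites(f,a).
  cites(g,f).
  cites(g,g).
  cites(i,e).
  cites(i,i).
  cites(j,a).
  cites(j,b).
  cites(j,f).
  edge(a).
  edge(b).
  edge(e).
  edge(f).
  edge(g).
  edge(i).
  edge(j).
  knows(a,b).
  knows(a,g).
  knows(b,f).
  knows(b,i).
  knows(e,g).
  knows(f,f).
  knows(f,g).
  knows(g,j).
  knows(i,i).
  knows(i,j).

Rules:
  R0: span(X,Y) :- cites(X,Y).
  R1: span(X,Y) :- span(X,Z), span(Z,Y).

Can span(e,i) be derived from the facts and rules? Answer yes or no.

no

round 1: derive span(a,a) via R0 from cites(a,a)
round 1: derive span(a,f) via R0 from cites(a,f)
round 1: derive span(a,j) via R0 from cites(a,j)
round 1: derive span(b,e) via R0 from cites(b,e)
round 1: derive span(b,g) via R0 from cites(b,g)
round 1: derive span(e,g) via R0 from cites(e,g)
round 1: derive span(f,a) via R0 from cites(f,a)
round 1: derive span(g,f) via R0 from cites(g,f)
round 1: derive span(g,g) via R0 from cites(g,g)
round 1: derive span(i,e) via R0 from cites(i,e)
round 1: derive span(i,i) via R0 from cites(i,i)
round 1: derive span(j,a) via R0 from cites(j,a)
round 1: derive span(j,b) via R0 from cites(j,b)
round 1: derive span(j,f) via R0 from cites(j,f)
round 2: derive span(a,b) via R1 from span(a,j), span(j,b)
round 2: derive span(b,f) via R1 from span(b,g), span(g,f)
round 2: derive span(e,f) via R1 from span(e,g), span(g,f)
round 2: derive span(f,f) via R1 from span(f,a), span(a,f)
round 2: derive span(f,j) via R1 from span(f,a), span(a,j)
round 2: derive span(g,a) via R1 from span(g,f), span(f,a)
round 2: derive span(i,g) via R1 from span(i,e), span(e,g)
round 2: derive span(j,e) via R1 from span(j,b), span(b,e)
round 2: derive span(j,g) via R1 from span(j,b), span(b,g)
round 2: derive span(j,j) via R1 from span(j,a), span(a,j)
round 3: derive span(a,e) via R1 from span(a,b), span(b,e)
round 3: derive span(a,g) via R1 from span(a,b), span(b,g)
round 3: derive span(b,a) via R1 from span(b,f), span(f,a)
round 3: derive span(b,j) via R1 from span(b,f), span(f,j)
round 3: derive span(e,a) via R1 from span(e,f), span(f,a)
round 3: derive span(e,j) via R1 from span(e,f), span(f,j)
round 3: derive span(f,b) via R1 from span(f,a), span(a,b)
round 3: derive span(f,e) via R1 from span(f,j), span(j,e)
round 3: derive span(f,g) via R1 from span(f,j), span(j,g)
round 3: derive span(g,b) via R1 from span(g,a), span(a,b)
round 3: derive span(g,j) via R1 from span(g,a), span(a,j)
round 3: derive span(i,a) via R1 from span(i,g), span(g,a)
round 3: derive span(i,f) via R1 from span(i,e), span(e,f)
round 4: derive span(b,b) via R1 from span(b,a), span(a,b)
round 4: derive span(e,b) via R1 from span(e,a), span(a,b)
round 4: derive span(e,e) via R1 from span(e,a), span(a,e)
round 4: derive span(g,e) via R1 from span(g,a), span(a,e)
round 4: derive span(i,b) via R1 from span(i,a), span(a,b)
round 4: derive span(i,j) via R1 from span(i,a), span(a,j)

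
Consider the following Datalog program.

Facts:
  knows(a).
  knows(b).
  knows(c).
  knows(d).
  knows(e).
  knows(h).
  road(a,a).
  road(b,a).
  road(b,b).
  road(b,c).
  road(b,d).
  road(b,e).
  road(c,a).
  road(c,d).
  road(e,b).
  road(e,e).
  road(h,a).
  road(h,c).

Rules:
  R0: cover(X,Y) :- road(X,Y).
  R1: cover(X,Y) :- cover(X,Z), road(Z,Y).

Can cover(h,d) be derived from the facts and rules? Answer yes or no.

yes

round 1: derive cover(a,a) via R0 from road(a,a)
round 1: derive cover(b,a) via R0 from road(b,a)
round 1: derive cover(b,b) via R0 from road(b,b)
round 1: derive cover(b,c) via R0 from road(b,c)
round 1: derive cover(b,d) via R0 from road(b,d)
round 1: derive cover(b,e) via R0 from road(b,e)
round 1: derive cover(c,a) via R0 from road(c,a)
round 1: derive cover(c,d) via R0 from road(c,d)
round 1: derive cover(e,b) via R0 from road(e,b)
round 1: derive cover(e,e) via R0 from road(e,e)
round 1: derive cover(h,a) via R0 from road(h,a)
round 1: derive cover(h,c) via R0 from road(h,c)
round 2: derive cover(e,a) via R1 from cover(e,b), road(b,a)
round 2: derive cover(e,c) via R1 from cover(e,b), road(b,c)
round 2: derive cover(e,d) via R1 from cover(e,b), road(b,d)
round 2: derive cover(h,d) via R1 from cover(h,c), road(c,d)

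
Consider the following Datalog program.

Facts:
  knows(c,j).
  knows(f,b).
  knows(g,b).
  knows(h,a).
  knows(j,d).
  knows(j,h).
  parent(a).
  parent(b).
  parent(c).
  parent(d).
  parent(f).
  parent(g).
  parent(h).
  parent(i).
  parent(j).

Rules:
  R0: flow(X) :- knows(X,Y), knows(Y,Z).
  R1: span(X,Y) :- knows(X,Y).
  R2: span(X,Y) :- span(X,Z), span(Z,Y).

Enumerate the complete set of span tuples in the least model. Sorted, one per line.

round 1: derive span(c,j) via R1 from knows(c,j)
round 1: derive span(f,b) via R1 from knows(f,b)
round 1: derive span(g,b) via R1 from knows(g,b)
round 1: derive span(h,a) via R1 from knows(h,a)
round 1: derive span(j,d) via R1 from knows(j,d)
round 1: derive span(j,h) via R1 from knows(j,h)
round 2: derive span(c,d) via R2 from span(c,j), span(j,d)
round 2: derive span(c,h) via R2 from span(c,j), span(j,h)
round 2: derive span(j,a) via R2 from span(j,h), span(h,a)
round 3: derive span(c,a) via R2 from span(c,h), span(h,a)

span(c,a)
span(c,d)
span(c,h)
span(c,j)
span(f,b)
span(g,b)
span(h,a)
span(j,a)
span(j,d)
span(j,h)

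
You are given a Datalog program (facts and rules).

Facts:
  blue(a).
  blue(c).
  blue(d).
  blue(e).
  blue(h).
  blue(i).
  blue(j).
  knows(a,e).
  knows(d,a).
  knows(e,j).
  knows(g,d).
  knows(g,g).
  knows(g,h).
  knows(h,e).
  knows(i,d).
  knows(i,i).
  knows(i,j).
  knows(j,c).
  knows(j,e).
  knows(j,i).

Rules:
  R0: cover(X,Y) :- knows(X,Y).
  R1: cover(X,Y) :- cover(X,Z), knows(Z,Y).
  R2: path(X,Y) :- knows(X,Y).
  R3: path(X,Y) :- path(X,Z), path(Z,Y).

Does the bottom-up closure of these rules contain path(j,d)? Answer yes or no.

yes

round 1: derive path(a,e) via R2 from knows(a,e)
round 1: derive path(d,a) via R2 from knows(d,a)
round 1: derive path(e,j) via R2 from knows(e,j)
round 1: derive path(g,d) via R2 from knows(g,d)
round 1: derive path(g,g) via R2 from knows(g,g)
round 1: derive path(g,h) via R2 from knows(g,h)
round 1: derive path(h,e) via R2 from knows(h,e)
round 1: derive path(i,d) via R2 from knows(i,d)
round 1: derive path(i,i) via R2 from knows(i,i)
round 1: derive path(i,j) via R2 from knows(i,j)
round 1: derive path(j,c) via R2 from knows(j,c)
round 1: derive path(j,e) via R2 from knows(j,e)
round 1: derive path(j,i) via R2 from knows(j,i)
round 2: derive path(a,j) via R3 from path(a,e), path(e,j)
round 2: derive path(d,e) via R3 from path(d,a), path(a,e)
round 2: derive path(e,c) via R3 from path(e,j), path(j,c)
round 2: derive path(e,e) via R3 from path(e,j), path(j,e)
round 2: derive path(e,i) via R3 from path(e,j), path(j,i)
round 2: derive path(g,a) via R3 from path(g,d), path(d,a)
round 2: derive path(g,e) via R3 from path(g,h), path(h,e)
round 2: derive path(h,j) via R3 from path(h,e), path(e,j)
round 2: derive path(i,a) via R3 from path(i,d), path(d,a)
round 2: derive path(i,c) via R3 from path(i,j), path(j,c)
round 2: derive path(i,e) via R3 from path(i,j), path(j,e)
round 2: derive path(j,d) via R3 from path(j,i), path(i,d)
round 2: derive path(j,j) via R3 from path(j,e), path(e,j)
round 3: derive path(a,c) via R3 from path(a,e), path(e,c)
round 3: derive path(a,d) via R3 from path(a,j), path(j,d)
round 3: derive path(a,i) via R3 from path(a,e), path(e,i)
round 3: derive path(d,c) via R3 from path(d,e), path(e,c)
round 3: derive path(d,i) via R3 from path(d,e), path(e,i)
round 3: derive path(d,j) via R3 from path(d,a), path(a,j)
round 3: derive path(e,a) via R3 from path(e,i), path(i,a)
round 3: derive path(e,d) via R3 from path(e,i), path(i,d)
round 3: derive path(g,c) via R3 from path(g,e), path(e,c)
round 3: derive path(g,i) via R3 from path(g,e), path(e,i)
round 3: derive path(g,j) via R3 from path(g,a), path(a,j)
round 3: derive path(h,c) via R3 from path(h,e), path(e,c)
round 3: derive path(h,d) via R3 from path(h,j), path(j,d)
round 3: derive path(h,i) via R3 from path(h,e), path(e,i)
round 3: derive path(j,a) via R3 from path(j,d), path(d,a)
round 4: derive path(a,a) via R3 from path(a,d), path(d,a)
round 4: derive path(d,d) via R3 from path(d,a), path(a,d)
round 4: derive path(h,a) via R3 from path(h,d), path(d,a)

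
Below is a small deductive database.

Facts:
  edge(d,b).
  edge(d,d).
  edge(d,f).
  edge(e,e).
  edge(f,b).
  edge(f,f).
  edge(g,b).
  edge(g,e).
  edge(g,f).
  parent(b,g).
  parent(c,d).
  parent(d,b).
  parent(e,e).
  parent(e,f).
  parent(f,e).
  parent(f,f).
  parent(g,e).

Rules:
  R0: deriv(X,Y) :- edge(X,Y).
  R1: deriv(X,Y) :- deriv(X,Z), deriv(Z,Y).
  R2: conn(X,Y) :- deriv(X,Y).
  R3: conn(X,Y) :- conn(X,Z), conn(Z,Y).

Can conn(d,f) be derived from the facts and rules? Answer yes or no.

yes

round 1: derive deriv(d,b) via R0 from edge(d,b)
round 1: derive deriv(d,d) via R0 from edge(d,d)
round 1: derive deriv(d,f) via R0 from edge(d,f)
round 1: derive deriv(e,e) via R0 from edge(e,e)
round 1: derive deriv(f,b) via R0 from edge(f,b)
round 1: derive deriv(f,f) via R0 from edge(f,f)
round 1: derive deriv(g,b) via R0 from edge(g,b)
round 1: derive deriv(g,e) via R0 from edge(g,e)
round 1: derive deriv(g,f) via R0 from edge(g,f)
round 2: derive conn(d,b) via R2 from deriv(d,b)
round 2: derive conn(d,d) via R2 from deriv(d,d)
round 2: derive conn(d,f) via R2 from deriv(d,f)
round 2: derive conn(e,e) via R2 from deriv(e,e)
round 2: derive conn(f,b) via R2 from deriv(f,b)
round 2: derive conn(f,f) via R2 from deriv(f,f)
round 2: derive conn(g,b) via R2 from deriv(g,b)
round 2: derive conn(g,e) via R2 from deriv(g,e)
round 2: derive conn(g,f) via R2 from deriv(g,f)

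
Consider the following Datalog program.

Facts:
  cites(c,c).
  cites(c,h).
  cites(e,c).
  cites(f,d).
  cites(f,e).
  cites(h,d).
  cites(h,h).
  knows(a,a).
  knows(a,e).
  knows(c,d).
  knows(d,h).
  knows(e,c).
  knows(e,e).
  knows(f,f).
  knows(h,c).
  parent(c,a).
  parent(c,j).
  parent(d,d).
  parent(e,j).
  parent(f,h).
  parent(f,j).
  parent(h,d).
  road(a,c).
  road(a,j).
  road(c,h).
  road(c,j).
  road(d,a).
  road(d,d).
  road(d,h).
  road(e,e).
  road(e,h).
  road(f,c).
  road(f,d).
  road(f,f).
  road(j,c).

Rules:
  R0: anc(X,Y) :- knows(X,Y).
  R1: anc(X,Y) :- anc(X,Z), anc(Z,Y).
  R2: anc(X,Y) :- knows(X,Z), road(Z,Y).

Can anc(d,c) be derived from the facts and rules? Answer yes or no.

round 1: derive anc(a,a) via R0 from knows(a,a)
round 1: derive anc(a,e) via R0 from knows(a,e)
round 1: derive anc(c,d) via R0 from knows(c,d)
round 1: derive anc(d,h) via R0 from knows(d,h)
round 1: derive anc(e,c) via R0 from knows(e,c)
round 1: derive anc(e,e) via R0 from knows(e,e)
round 1: derive anc(f,f) via R0 from knows(f,f)
round 1: derive anc(h,c) via R0 from knows(h,c)
round 1: derive anc(a,c) via R2 from knows(a,a), road(a,c)
round 1: derive anc(a,h) via R2 from knows(a,e), road(e,h)
round 1: derive anc(a,j) via R2 from knows(a,a), road(a,j)
round 1: derive anc(c,a) via R2 from knows(c,d), road(d,a)
round 1: derive anc(c,h) via R2 from knows(c,d), road(d,h)
round 1: derive anc(e,h) via R2 from knows(e,c), road(c,h)
round 1: derive anc(e,j) via R2 from knows(e,c), road(c,j)
round 1: derive anc(f,c) via R2 from knows(f,f), road(f,c)
round 1: derive anc(f,d) via R2 from knows(f,f), road(f,d)
round 1: derive anc(h,h) via R2 from knows(h,c), road(c,h)
round 1: derive anc(h,j) via R2 from knows(h,c), road(c,j)
round 2: derive anc(a,d) via R1 from anc(a,c), anc(c,d)
round 2: derive anc(c,c) via R1 from anc(c,a), anc(a,c)
round 2: derive anc(c,e) via R1 from anc(c,a), anc(a,e)
round 2: derive anc(c,j) via R1 from anc(c,a), anc(a,j)
round 2: derive anc(d,c) via R1 from anc(d,h), anc(h,c)
round 2: derive anc(d,j) via R1 from anc(d,h), anc(h,j)
round 2: derive anc(e,a) via R1 from anc(e,c), anc(c,a)
round 2: derive anc(e,d) via R1 from anc(e,c), anc(c,d)
round 2: derive anc(f,a) via R1 from anc(f,c), anc(c,a)
round 2: derive anc(f,h) via R1 from anc(f,c), anc(c,h)
round 2: derive anc(h,a) via R1 from anc(h,c), anc(c,a)
round 2: derive anc(h,d) via R1 from anc(h,c), anc(c,d)
round 3: derive anc(d,a) via R1 from anc(d,c), anc(c,a)
round 3: derive anc(d,d) via R1 from anc(d,c), anc(c,d)
round 3: derive anc(d,e) via R1 from anc(d,c), anc(c,e)
round 3: derive anc(f,e) via R1 from anc(f,a), anc(a,e)
round 3: derive anc(f,j) via R1 from anc(f,a), anc(a,j)
round 3: derive anc(h,e) via R1 from anc(h,a), anc(a,e)

yes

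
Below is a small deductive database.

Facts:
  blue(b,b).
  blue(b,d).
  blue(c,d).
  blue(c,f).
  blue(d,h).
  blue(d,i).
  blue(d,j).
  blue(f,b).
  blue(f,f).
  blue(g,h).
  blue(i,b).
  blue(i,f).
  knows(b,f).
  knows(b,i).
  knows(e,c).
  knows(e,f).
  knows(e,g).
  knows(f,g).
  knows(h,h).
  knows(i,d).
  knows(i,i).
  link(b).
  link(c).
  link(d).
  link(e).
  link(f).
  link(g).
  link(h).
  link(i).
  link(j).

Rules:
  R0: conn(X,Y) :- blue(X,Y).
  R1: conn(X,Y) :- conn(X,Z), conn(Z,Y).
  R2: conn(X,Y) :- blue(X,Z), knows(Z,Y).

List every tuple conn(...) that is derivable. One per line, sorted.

round 1: derive conn(b,b) via R0 from blue(b,b)
round 1: derive conn(b,d) via R0 from blue(b,d)
round 1: derive conn(c,d) via R0 from blue(c,d)
round 1: derive conn(c,f) via R0 from blue(c,f)
round 1: derive conn(d,h) via R0 from blue(d,h)
round 1: derive conn(d,i) via R0 from blue(d,i)
round 1: derive conn(d,j) via R0 from blue(d,j)
round 1: derive conn(f,b) via R0 from blue(f,b)
round 1: derive conn(f,f) via R0 from blue(f,f)
round 1: derive conn(g,h) via R0 from blue(g,h)
round 1: derive conn(i,b) via R0 from blue(i,b)
round 1: derive conn(i,f) via R0 from blue(i,f)
round 1: derive conn(b,f) via R2 from blue(b,b), knows(b,f)
round 1: derive conn(b,i) via R2 from blue(b,b), knows(b,i)
round 1: derive conn(c,g) via R2 from blue(c,f), knows(f,g)
round 1: derive conn(d,d) via R2 from blue(d,i), knows(i,d)
round 1: derive conn(f,g) via R2 from blue(f,f), knows(f,g)
round 1: derive conn(f,i) via R2 from blue(f,b), knows(b,i)
round 1: derive conn(i,g) via R2 from blue(i,f), knows(f,g)
round 1: derive conn(i,i) via R2 from blue(i,b), knows(b,i)
round 2: derive conn(b,g) via R1 from conn(b,f), conn(f,g)
round 2: derive conn(b,h) via R1 from conn(b,d), conn(d,h)
round 2: derive conn(b,j) via R1 from conn(b,d), conn(d,j)
round 2: derive conn(c,b) via R1 from conn(c,f), conn(f,b)
round 2: derive conn(c,h) via R1 from conn(c,d), conn(d,h)
round 2: derive conn(c,i) via R1 from conn(c,d), conn(d,i)
round 2: derive conn(c,j) via R1 from conn(c,d), conn(d,j)
round 2: derive conn(d,b) via R1 from conn(d,i), conn(i,b)
round 2: derive conn(d,f) via R1 from conn(d,i), conn(i,f)
round 2: derive conn(d,g) via R1 from conn(d,i), conn(i,g)
round 2: derive conn(f,d) via R1 from conn(f,b), conn(b,d)
round 2: derive conn(f,h) via R1 from conn(f,g), conn(g,h)
round 2: derive conn(i,d) via R1 from conn(i,b), conn(b,d)
round 2: derive conn(i,h) via R1 from conn(i,g), conn(g,h)
round 3: derive conn(f,j) via R1 from conn(f,b), conn(b,j)
round 3: derive conn(i,j) via R1 from conn(i,b), conn(b,j)

conn(b,b)
conn(b,d)
conn(b,f)
conn(b,g)
conn(b,h)
conn(b,i)
conn(b,j)
conn(c,b)
conn(c,d)
conn(c,f)
conn(c,g)
conn(c,h)
conn(c,i)
conn(c,j)
conn(d,b)
conn(d,d)
conn(d,f)
conn(d,g)
conn(d,h)
conn(d,i)
conn(d,j)
conn(f,b)
conn(f,d)
conn(f,f)
conn(f,g)
conn(f,h)
conn(f,i)
conn(f,j)
conn(g,h)
conn(i,b)
conn(i,d)
conn(i,f)
conn(i,g)
conn(i,h)
conn(i,i)
conn(i,j)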